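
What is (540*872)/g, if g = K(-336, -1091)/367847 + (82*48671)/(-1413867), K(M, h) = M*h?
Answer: -17492745819304080/67842554303 ≈ -2.5784e+5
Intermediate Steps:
g = -135685108606/74298104907 (g = -336*(-1091)/367847 + (82*48671)/(-1413867) = 366576*(1/367847) + 3991022*(-1/1413867) = 366576/367847 - 570146/201981 = -135685108606/74298104907 ≈ -1.8262)
(540*872)/g = (540*872)/(-135685108606/74298104907) = 470880*(-74298104907/135685108606) = -17492745819304080/67842554303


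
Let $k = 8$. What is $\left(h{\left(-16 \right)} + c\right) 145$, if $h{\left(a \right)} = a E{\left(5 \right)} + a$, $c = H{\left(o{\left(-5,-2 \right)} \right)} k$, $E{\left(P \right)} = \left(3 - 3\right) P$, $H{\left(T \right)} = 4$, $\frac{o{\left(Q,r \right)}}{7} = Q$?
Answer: $2320$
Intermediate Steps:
$o{\left(Q,r \right)} = 7 Q$
$E{\left(P \right)} = 0$ ($E{\left(P \right)} = 0 P = 0$)
$c = 32$ ($c = 4 \cdot 8 = 32$)
$h{\left(a \right)} = a$ ($h{\left(a \right)} = a 0 + a = 0 + a = a$)
$\left(h{\left(-16 \right)} + c\right) 145 = \left(-16 + 32\right) 145 = 16 \cdot 145 = 2320$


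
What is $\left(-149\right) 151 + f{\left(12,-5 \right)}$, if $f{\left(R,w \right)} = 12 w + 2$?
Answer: $-22557$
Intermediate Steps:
$f{\left(R,w \right)} = 2 + 12 w$
$\left(-149\right) 151 + f{\left(12,-5 \right)} = \left(-149\right) 151 + \left(2 + 12 \left(-5\right)\right) = -22499 + \left(2 - 60\right) = -22499 - 58 = -22557$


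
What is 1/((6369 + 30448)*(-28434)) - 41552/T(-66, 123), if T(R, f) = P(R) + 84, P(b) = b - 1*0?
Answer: -7249816904179/3140563734 ≈ -2308.4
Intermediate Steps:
P(b) = b (P(b) = b + 0 = b)
T(R, f) = 84 + R (T(R, f) = R + 84 = 84 + R)
1/((6369 + 30448)*(-28434)) - 41552/T(-66, 123) = 1/((6369 + 30448)*(-28434)) - 41552/(84 - 66) = -1/28434/36817 - 41552/18 = (1/36817)*(-1/28434) - 41552*1/18 = -1/1046854578 - 20776/9 = -7249816904179/3140563734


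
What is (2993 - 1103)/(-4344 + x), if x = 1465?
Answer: -1890/2879 ≈ -0.65648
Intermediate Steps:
(2993 - 1103)/(-4344 + x) = (2993 - 1103)/(-4344 + 1465) = 1890/(-2879) = 1890*(-1/2879) = -1890/2879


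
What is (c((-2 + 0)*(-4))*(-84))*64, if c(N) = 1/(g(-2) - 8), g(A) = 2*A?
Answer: 448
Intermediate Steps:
c(N) = -1/12 (c(N) = 1/(2*(-2) - 8) = 1/(-4 - 8) = 1/(-12) = -1/12)
(c((-2 + 0)*(-4))*(-84))*64 = -1/12*(-84)*64 = 7*64 = 448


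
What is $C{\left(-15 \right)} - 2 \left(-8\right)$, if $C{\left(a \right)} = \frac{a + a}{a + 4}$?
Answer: $\frac{206}{11} \approx 18.727$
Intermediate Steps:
$C{\left(a \right)} = \frac{2 a}{4 + a}$
$C{\left(-15 \right)} - 2 \left(-8\right) = 2 \left(-15\right) \frac{1}{4 - 15} - 2 \left(-8\right) = 2 \left(-15\right) \frac{1}{-11} - -16 = 2 \left(-15\right) \left(- \frac{1}{11}\right) + 16 = \frac{30}{11} + 16 = \frac{206}{11}$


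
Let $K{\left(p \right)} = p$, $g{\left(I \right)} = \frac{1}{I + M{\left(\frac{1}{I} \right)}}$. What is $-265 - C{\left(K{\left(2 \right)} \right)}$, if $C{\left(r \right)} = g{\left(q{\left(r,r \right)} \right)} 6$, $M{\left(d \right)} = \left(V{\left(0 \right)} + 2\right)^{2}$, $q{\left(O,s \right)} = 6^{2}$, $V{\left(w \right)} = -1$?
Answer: $- \frac{9811}{37} \approx -265.16$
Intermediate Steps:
$q{\left(O,s \right)} = 36$
$M{\left(d \right)} = 1$ ($M{\left(d \right)} = \left(-1 + 2\right)^{2} = 1^{2} = 1$)
$g{\left(I \right)} = \frac{1}{1 + I}$ ($g{\left(I \right)} = \frac{1}{I + 1} = \frac{1}{1 + I}$)
$C{\left(r \right)} = \frac{6}{37}$ ($C{\left(r \right)} = \frac{1}{1 + 36} \cdot 6 = \frac{1}{37} \cdot 6 = \frac{6}{37}$)
$-265 - C{\left(K{\left(2 \right)} \right)} = -265 - \frac{6}{37} = - \frac{9811}{37}$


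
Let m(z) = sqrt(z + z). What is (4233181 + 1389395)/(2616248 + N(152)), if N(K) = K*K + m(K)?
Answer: 927497325672/435386186225 - 1405644*sqrt(19)/435386186225 ≈ 2.1303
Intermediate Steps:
m(z) = sqrt(2)*sqrt(z) (m(z) = sqrt(2*z) = sqrt(2)*sqrt(z))
N(K) = K**2 + sqrt(2)*sqrt(K) (N(K) = K*K + sqrt(2)*sqrt(K) = K**2 + sqrt(2)*sqrt(K))
(4233181 + 1389395)/(2616248 + N(152)) = (4233181 + 1389395)/(2616248 + (152**2 + sqrt(2)*sqrt(152))) = 5622576/(2616248 + (23104 + sqrt(2)*(2*sqrt(38)))) = 5622576/(2616248 + (23104 + 4*sqrt(19))) = 5622576/(2639352 + 4*sqrt(19))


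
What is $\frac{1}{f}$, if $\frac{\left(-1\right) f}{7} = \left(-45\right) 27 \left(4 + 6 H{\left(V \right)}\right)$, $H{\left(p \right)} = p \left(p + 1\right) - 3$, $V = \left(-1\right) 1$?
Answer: $- \frac{1}{119070} \approx -8.3984 \cdot 10^{-6}$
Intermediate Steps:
$V = -1$
$H{\left(p \right)} = -3 + p \left(1 + p\right)$ ($H{\left(p \right)} = p \left(1 + p\right) - 3 = -3 + p \left(1 + p\right)$)
$f = -119070$ ($f = - 7 \left(-45\right) 27 \left(4 + 6 \left(-3 - 1 + \left(-1\right)^{2}\right)\right) = - 7 \left(- 1215 \left(4 + 6 \left(-3 - 1 + 1\right)\right)\right) = - 7 \left(- 1215 \left(4 + 6 \left(-3\right)\right)\right) = - 7 \left(- 1215 \left(4 - 18\right)\right) = - 7 \left(\left(-1215\right) \left(-14\right)\right) = \left(-7\right) 17010 = -119070$)
$\frac{1}{f} = \frac{1}{-119070} = - \frac{1}{119070}$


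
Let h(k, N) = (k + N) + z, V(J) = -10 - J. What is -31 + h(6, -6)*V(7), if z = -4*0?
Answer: -31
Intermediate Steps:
z = 0
h(k, N) = N + k (h(k, N) = (k + N) + 0 = (N + k) + 0 = N + k)
-31 + h(6, -6)*V(7) = -31 + (-6 + 6)*(-10 - 1*7) = -31 + 0*(-10 - 7) = -31 + 0*(-17) = -31 + 0 = -31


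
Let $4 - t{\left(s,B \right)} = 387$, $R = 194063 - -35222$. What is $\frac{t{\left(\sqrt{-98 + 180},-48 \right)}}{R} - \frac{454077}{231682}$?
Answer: $- \frac{104201779151}{53121207370} \approx -1.9616$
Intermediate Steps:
$R = 229285$ ($R = 194063 + 35222 = 229285$)
$t{\left(s,B \right)} = -383$ ($t{\left(s,B \right)} = 4 - 387 = -383$)
$\frac{t{\left(\sqrt{-98 + 180},-48 \right)}}{R} - \frac{454077}{231682} = - \frac{383}{229285} - \frac{454077}{231682} = - \frac{104201779151}{53121207370}$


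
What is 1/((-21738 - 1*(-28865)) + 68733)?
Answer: 1/75860 ≈ 1.3182e-5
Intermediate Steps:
1/((-21738 - 1*(-28865)) + 68733) = 1/((-21738 + 28865) + 68733) = 1/(7127 + 68733) = 1/75860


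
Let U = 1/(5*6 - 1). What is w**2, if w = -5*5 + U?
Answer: 524176/841 ≈ 623.28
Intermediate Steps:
U = 1/29 (U = 1/(30 - 1) = 1/29 ≈ 0.034483)
w = -724/29 (w = -5*5 + 1/29 = -25 + 1/29 = -724/29 ≈ -24.966)
w**2 = (-724/29)**2 = 524176/841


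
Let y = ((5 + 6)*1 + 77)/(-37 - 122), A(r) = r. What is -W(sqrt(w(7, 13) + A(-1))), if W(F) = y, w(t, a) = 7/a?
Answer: 88/159 ≈ 0.55346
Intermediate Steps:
y = -88/159 (y = (11*1 + 77)/(-159) = (11 + 77)*(-1/159) = 88*(-1/159) = -88/159 ≈ -0.55346)
W(F) = -88/159
-W(sqrt(w(7, 13) + A(-1))) = -1*(-88/159) = 88/159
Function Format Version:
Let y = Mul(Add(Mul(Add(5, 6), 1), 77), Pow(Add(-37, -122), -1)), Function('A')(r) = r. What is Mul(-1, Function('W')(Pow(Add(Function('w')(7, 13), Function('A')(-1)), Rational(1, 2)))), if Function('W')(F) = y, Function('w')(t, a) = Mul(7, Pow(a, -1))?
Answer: Rational(88, 159) ≈ 0.55346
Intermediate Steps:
y = Rational(-88, 159) (y = Mul(Add(Mul(11, 1), 77), Pow(-159, -1)) = Mul(Add(11, 77), Rational(-1, 159)) = Mul(88, Rational(-1, 159)) = Rational(-88, 159) ≈ -0.55346)
Function('W')(F) = Rational(-88, 159)
Mul(-1, Function('W')(Pow(Add(Function('w')(7, 13), Function('A')(-1)), Rational(1, 2)))) = Mul(-1, Rational(-88, 159)) = Rational(88, 159)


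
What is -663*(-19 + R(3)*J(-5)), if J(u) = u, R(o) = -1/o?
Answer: 11492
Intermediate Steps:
-663*(-19 + R(3)*J(-5)) = -663*(-19 - 1/3*(-5)) = -663*(-19 - 1*⅓*(-5)) = -663*(-19 - ⅓*(-5)) = -663*(-19 + 5/3) = -663*(-52/3) = 11492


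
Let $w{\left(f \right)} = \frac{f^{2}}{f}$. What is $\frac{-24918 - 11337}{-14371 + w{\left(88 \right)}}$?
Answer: $\frac{12085}{4761} \approx 2.5383$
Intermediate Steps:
$w{\left(f \right)} = f$
$\frac{-24918 - 11337}{-14371 + w{\left(88 \right)}} = \frac{-24918 - 11337}{-14371 + 88} = - \frac{36255}{-14283} = \left(-36255\right) \left(- \frac{1}{14283}\right) = \frac{12085}{4761}$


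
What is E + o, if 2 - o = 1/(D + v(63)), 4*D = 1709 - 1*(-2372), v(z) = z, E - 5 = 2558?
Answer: 11114141/4333 ≈ 2565.0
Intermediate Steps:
E = 2563 (E = 5 + 2558 = 2563)
D = 4081/4 (D = (1709 - 1*(-2372))/4 = (1709 + 2372)/4 = (¼)*4081 = 4081/4 ≈ 1020.3)
o = 8662/4333 (o = 2 - 1/(4081/4 + 63) = 2 - 1/4333/4 = 2 - 1*4/4333 = 2 - 4/4333 = 8662/4333 ≈ 1.9991)
E + o = 2563 + 8662/4333 = 11114141/4333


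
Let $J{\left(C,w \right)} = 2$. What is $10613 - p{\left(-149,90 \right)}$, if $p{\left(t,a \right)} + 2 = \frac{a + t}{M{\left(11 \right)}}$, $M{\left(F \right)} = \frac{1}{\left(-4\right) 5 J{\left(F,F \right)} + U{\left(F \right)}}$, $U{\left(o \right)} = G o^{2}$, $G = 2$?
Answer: $22533$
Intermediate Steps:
$U{\left(o \right)} = 2 o^{2}$
$M{\left(F \right)} = \frac{1}{-40 + 2 F^{2}}$ ($M{\left(F \right)} = \frac{1}{\left(-4\right) 5 \cdot 2 + 2 F^{2}} = \frac{1}{\left(-20\right) 2 + 2 F^{2}} = \frac{1}{-40 + 2 F^{2}}$)
$p{\left(t,a \right)} = -2 + 202 a + 202 t$ ($p{\left(t,a \right)} = -2 + \frac{a + t}{\frac{1}{2} \frac{1}{-20 + 11^{2}}} = -2 + \frac{a + t}{\frac{1}{2} \frac{1}{-20 + 121}} = -2 + \frac{a + t}{\frac{1}{2} \cdot \frac{1}{101}} = -2 + \left(a + t\right) \frac{1}{\frac{1}{202}} = -2 + \left(a + t\right) 202 = -2 + \left(202 a + 202 t\right) = -2 + 202 a + 202 t$)
$10613 - p{\left(-149,90 \right)} = 10613 - \left(-2 + 202 \cdot 90 + 202 \left(-149\right)\right) = 10613 - \left(-2 + 18180 - 30098\right) = 10613 - -11920 = 10613 + 11920 = 22533$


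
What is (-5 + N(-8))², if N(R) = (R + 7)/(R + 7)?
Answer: 16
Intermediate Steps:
N(R) = 1 (N(R) = (7 + R)/(7 + R) = 1)
(-5 + N(-8))² = (-5 + 1)² = (-4)² = 16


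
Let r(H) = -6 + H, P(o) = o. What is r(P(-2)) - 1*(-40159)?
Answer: 40151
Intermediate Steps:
r(P(-2)) - 1*(-40159) = (-6 - 2) - 1*(-40159) = -8 + 40159 = 40151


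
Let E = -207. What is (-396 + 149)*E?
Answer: 51129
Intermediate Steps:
(-396 + 149)*E = (-396 + 149)*(-207) = -247*(-207) = 51129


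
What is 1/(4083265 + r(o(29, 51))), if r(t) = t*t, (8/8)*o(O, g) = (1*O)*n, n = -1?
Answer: 1/4084106 ≈ 2.4485e-7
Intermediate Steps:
o(O, g) = -O (o(O, g) = (1*O)*(-1) = O*(-1) = -O)
r(t) = t²
1/(4083265 + r(o(29, 51))) = 1/(4083265 + (-1*29)²) = 1/(4083265 + (-29)²) = 1/(4083265 + 841) = 1/4084106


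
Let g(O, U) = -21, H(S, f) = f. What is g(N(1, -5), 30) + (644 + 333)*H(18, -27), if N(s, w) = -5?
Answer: -26400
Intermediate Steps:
g(N(1, -5), 30) + (644 + 333)*H(18, -27) = -21 + (644 + 333)*(-27) = -21 + 977*(-27) = -21 - 26379 = -26400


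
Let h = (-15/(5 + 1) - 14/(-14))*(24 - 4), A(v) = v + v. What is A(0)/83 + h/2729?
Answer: -30/2729 ≈ -0.010993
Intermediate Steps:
A(v) = 2*v
h = -30 (h = (-15/6 - 14*(-1/14))*20 = (-15*⅙ + 1)*20 = (-5/2 + 1)*20 = -3/2*20 = -30)
A(0)/83 + h/2729 = (2*0)/83 - 30/2729 = 0*(1/83) - 30*1/2729 = 0 - 30/2729 = -30/2729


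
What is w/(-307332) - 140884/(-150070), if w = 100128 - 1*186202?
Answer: 14053821667/11530328310 ≈ 1.2189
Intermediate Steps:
w = -86074 (w = 100128 - 186202 = -86074)
w/(-307332) - 140884/(-150070) = -86074/(-307332) - 140884/(-150070) = -86074*(-1/307332) - 140884*(-1/150070) = 43037/153666 + 70442/75035 = 14053821667/11530328310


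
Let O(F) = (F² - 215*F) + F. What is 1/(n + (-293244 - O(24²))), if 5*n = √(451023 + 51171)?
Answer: -2090650/1048996097701 - 5*√502194/6293976586206 ≈ -1.9936e-6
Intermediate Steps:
O(F) = F² - 214*F
n = √502194/5 (n = √(451023 + 51171)/5 = √502194/5 ≈ 141.73)
1/(n + (-293244 - O(24²))) = 1/(√502194/5 + (-293244 - 24²*(-214 + 24²))) = 1/(√502194/5 + (-293244 - 576*(-214 + 576))) = 1/(√502194/5 + (-293244 - 576*362)) = 1/(√502194/5 + (-293244 - 1*208512)) = 1/(√502194/5 + (-293244 - 208512)) = 1/(√502194/5 - 501756) = 1/(-501756 + √502194/5)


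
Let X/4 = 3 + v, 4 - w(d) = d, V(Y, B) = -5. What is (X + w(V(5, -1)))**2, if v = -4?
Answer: 25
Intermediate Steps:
w(d) = 4 - d
X = -4 (X = 4*(3 - 4) = 4*(-1) = -4)
(X + w(V(5, -1)))**2 = (-4 + (4 - 1*(-5)))**2 = (-4 + (4 + 5))**2 = (-4 + 9)**2 = 5**2 = 25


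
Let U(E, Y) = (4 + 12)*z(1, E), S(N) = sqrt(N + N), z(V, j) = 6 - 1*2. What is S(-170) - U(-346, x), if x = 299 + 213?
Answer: -64 + 2*I*sqrt(85) ≈ -64.0 + 18.439*I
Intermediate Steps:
z(V, j) = 4 (z(V, j) = 6 - 2 = 4)
x = 512
S(N) = sqrt(2)*sqrt(N) (S(N) = sqrt(2*N) = sqrt(2)*sqrt(N))
U(E, Y) = 64 (U(E, Y) = (4 + 12)*4 = 16*4 = 64)
S(-170) - U(-346, x) = sqrt(2)*sqrt(-170) - 1*64 = sqrt(2)*(I*sqrt(170)) - 64 = 2*I*sqrt(85) - 64 = -64 + 2*I*sqrt(85)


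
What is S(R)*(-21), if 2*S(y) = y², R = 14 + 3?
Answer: -6069/2 ≈ -3034.5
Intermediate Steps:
R = 17
S(y) = y²/2
S(R)*(-21) = ((½)*17²)*(-21) = ((½)*289)*(-21) = (289/2)*(-21) = -6069/2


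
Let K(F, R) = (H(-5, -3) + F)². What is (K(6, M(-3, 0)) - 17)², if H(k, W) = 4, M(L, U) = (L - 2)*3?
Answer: 6889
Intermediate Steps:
M(L, U) = -6 + 3*L (M(L, U) = (-2 + L)*3 = -6 + 3*L)
K(F, R) = (4 + F)²
(K(6, M(-3, 0)) - 17)² = ((4 + 6)² - 17)² = (10² - 17)² = (100 - 17)² = 83² = 6889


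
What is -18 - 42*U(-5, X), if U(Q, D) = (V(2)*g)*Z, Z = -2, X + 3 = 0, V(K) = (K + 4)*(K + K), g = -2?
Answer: -4050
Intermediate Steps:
V(K) = 2*K*(4 + K) (V(K) = (4 + K)*(2*K) = 2*K*(4 + K))
X = -3 (X = -3 + 0 = -3)
U(Q, D) = 96 (U(Q, D) = ((2*2*(4 + 2))*(-2))*(-2) = ((2*2*6)*(-2))*(-2) = (24*(-2))*(-2) = -48*(-2) = 96)
-18 - 42*U(-5, X) = -18 - 42*96 = -18 - 4032 = -4050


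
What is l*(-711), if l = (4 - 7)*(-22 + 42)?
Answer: 42660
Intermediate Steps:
l = -60 (l = -3*20 = -60)
l*(-711) = -60*(-711) = 42660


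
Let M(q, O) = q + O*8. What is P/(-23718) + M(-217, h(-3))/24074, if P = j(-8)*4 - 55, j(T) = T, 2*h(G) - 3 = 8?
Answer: -167398/47582261 ≈ -0.0035181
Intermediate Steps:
h(G) = 11/2 (h(G) = 3/2 + (½)*8 = 3/2 + 4 = 11/2)
P = -87 (P = -8*4 - 55 = -32 - 55 = -87)
M(q, O) = q + 8*O
P/(-23718) + M(-217, h(-3))/24074 = -87/(-23718) + (-217 + 8*(11/2))/24074 = -87*(-1/23718) + (-217 + 44)*(1/24074) = 29/7906 - 173*1/24074 = 29/7906 - 173/24074 = -167398/47582261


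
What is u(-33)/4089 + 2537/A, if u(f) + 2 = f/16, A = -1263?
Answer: -55354261/27543504 ≈ -2.0097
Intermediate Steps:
u(f) = -2 + f/16
u(-33)/4089 + 2537/A = (-2 + (1/16)*(-33))/4089 + 2537/(-1263) = (-2 - 33/16)*(1/4089) + 2537*(-1/1263) = -65/16*1/4089 - 2537/1263 = -65/65424 - 2537/1263 = -55354261/27543504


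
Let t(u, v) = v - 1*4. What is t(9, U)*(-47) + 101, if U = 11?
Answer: -228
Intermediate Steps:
t(u, v) = -4 + v (t(u, v) = v - 4 = -4 + v)
t(9, U)*(-47) + 101 = (-4 + 11)*(-47) + 101 = 7*(-47) + 101 = -329 + 101 = -228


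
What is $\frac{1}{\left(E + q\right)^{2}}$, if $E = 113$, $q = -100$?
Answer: $\frac{1}{169} \approx 0.0059172$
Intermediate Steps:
$\frac{1}{\left(E + q\right)^{2}} = \frac{1}{\left(113 - 100\right)^{2}} = \frac{1}{13^{2}} = \frac{1}{169}$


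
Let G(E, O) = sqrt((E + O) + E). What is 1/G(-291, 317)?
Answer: -I*sqrt(265)/265 ≈ -0.06143*I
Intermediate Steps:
G(E, O) = sqrt(O + 2*E)
1/G(-291, 317) = 1/(sqrt(317 + 2*(-291))) = 1/(sqrt(317 - 582)) = 1/(sqrt(-265)) = 1/(I*sqrt(265)) = -I*sqrt(265)/265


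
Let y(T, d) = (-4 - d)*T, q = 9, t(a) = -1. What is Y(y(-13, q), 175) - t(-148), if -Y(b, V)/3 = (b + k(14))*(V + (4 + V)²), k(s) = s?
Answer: -17686583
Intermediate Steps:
y(T, d) = T*(-4 - d)
Y(b, V) = -3*(14 + b)*(V + (4 + V)²) (Y(b, V) = -3*(b + 14)*(V + (4 + V)²) = -3*(14 + b)*(V + (4 + V)²))
Y(y(-13, q), 175) - t(-148) = (-42*175 - 42*(4 + 175)² - 3*175*(-1*(-13)*(4 + 9)) - 3*(-1*(-13)*(4 + 9))*(4 + 175)²) - 1*(-1) = (-7350 - 42*179² - 3*175*(-1*(-13)*13) - 3*(-1*(-13)*13)*179²) + 1 = (-7350 - 42*32041 - 3*175*169 - 3*169*32041) + 1 = (-7350 - 1345722 - 88725 - 16244787) + 1 = -17686584 + 1 = -17686583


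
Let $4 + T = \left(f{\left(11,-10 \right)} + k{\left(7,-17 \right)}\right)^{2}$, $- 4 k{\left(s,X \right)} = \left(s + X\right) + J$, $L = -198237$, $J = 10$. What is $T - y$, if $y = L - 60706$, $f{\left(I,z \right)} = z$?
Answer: $259039$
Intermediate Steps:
$k{\left(s,X \right)} = - \frac{5}{2} - \frac{X}{4} - \frac{s}{4}$ ($k{\left(s,X \right)} = - \frac{\left(s + X\right) + 10}{4} = - \frac{\left(X + s\right) + 10}{4} = - \frac{10 + X + s}{4} = - \frac{5}{2} - \frac{X}{4} - \frac{s}{4}$)
$T = 96$ ($T = -4 + \left(-10 - 0\right)^{2} = -4 + \left(-10 + 0\right)^{2} = -4 + \left(-10\right)^{2} = -4 + 100 = 96$)
$y = -258943$ ($y = -198237 - 60706 = -258943$)
$T - y = 96 - -258943 = 96 + 258943 = 259039$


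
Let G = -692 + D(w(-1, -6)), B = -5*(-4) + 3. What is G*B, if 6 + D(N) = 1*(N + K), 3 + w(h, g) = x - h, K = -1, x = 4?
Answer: -16031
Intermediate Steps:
B = 23 (B = 20 + 3 = 23)
w(h, g) = 1 - h (w(h, g) = -3 + (4 - h) = 1 - h)
D(N) = -7 + N (D(N) = -6 + 1*(N - 1) = -6 + 1*(-1 + N) = -6 + (-1 + N) = -7 + N)
G = -697 (G = -692 + (-7 + (1 - 1*(-1))) = -692 + (-7 + (1 + 1)) = -692 + (-7 + 2) = -692 - 5 = -697)
G*B = -697*23 = -16031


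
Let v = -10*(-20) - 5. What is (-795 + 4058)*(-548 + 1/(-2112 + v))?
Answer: -3427836971/1917 ≈ -1.7881e+6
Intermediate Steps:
v = 195 (v = 200 - 5 = 195)
(-795 + 4058)*(-548 + 1/(-2112 + v)) = (-795 + 4058)*(-548 + 1/(-2112 + 195)) = 3263*(-548 + 1/(-1917)) = 3263*(-548 - 1/1917) = 3263*(-1050517/1917) = -3427836971/1917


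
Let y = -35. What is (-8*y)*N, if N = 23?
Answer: 6440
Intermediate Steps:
(-8*y)*N = -8*(-35)*23 = 280*23 = 6440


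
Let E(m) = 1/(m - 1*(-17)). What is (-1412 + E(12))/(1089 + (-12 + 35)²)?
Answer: -40947/46922 ≈ -0.87266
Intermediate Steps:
E(m) = 1/(17 + m) (E(m) = 1/(m + 17) = 1/(17 + m))
(-1412 + E(12))/(1089 + (-12 + 35)²) = (-1412 + 1/(17 + 12))/(1089 + (-12 + 35)²) = (-1412 + 1/29)/(1089 + 23²) = (-1412 + 1/29)/(1089 + 529) = -40947/29/1618 = -40947/29*1/1618 = -40947/46922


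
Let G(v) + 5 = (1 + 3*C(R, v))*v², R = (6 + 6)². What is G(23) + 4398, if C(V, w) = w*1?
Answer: 41423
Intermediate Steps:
R = 144 (R = 12² = 144)
C(V, w) = w
G(v) = -5 + v²*(1 + 3*v) (G(v) = -5 + (1 + 3*v)*v² = -5 + v²*(1 + 3*v))
G(23) + 4398 = (-5 + 23² + 3*23³) + 4398 = (-5 + 529 + 3*12167) + 4398 = (-5 + 529 + 36501) + 4398 = 37025 + 4398 = 41423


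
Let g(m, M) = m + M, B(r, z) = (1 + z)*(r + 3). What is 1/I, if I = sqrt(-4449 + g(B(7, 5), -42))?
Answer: -I*sqrt(4431)/4431 ≈ -0.015023*I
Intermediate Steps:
B(r, z) = (1 + z)*(3 + r)
g(m, M) = M + m
I = I*sqrt(4431) (I = sqrt(-4449 + (-42 + (3 + 7 + 3*5 + 7*5))) = sqrt(-4449 + (-42 + (3 + 7 + 15 + 35))) = sqrt(-4449 + (-42 + 60)) = sqrt(-4449 + 18) = sqrt(-4431) = I*sqrt(4431) ≈ 66.566*I)
1/I = 1/(I*sqrt(4431)) = -I*sqrt(4431)/4431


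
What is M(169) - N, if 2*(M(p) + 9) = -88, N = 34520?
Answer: -34573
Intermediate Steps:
M(p) = -53 (M(p) = -9 + (1/2)*(-88) = -9 - 44 = -53)
M(169) - N = -53 - 1*34520 = -53 - 34520 = -34573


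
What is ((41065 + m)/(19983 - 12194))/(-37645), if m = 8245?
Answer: -9862/58643381 ≈ -0.00016817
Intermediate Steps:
((41065 + m)/(19983 - 12194))/(-37645) = ((41065 + 8245)/(19983 - 12194))/(-37645) = (49310/7789)*(-1/37645) = -9862/58643381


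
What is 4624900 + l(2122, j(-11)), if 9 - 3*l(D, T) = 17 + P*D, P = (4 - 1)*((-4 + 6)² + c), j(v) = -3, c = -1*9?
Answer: 13906522/3 ≈ 4.6355e+6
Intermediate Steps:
c = -9
P = -15 (P = (4 - 1)*((-4 + 6)² - 9) = 3*(2² - 9) = 3*(4 - 9) = 3*(-5) = -15)
l(D, T) = -8/3 + 5*D (l(D, T) = 3 - (17 - 15*D)/3 = 3 + (-17/3 + 5*D) = -8/3 + 5*D)
4624900 + l(2122, j(-11)) = 4624900 + (-8/3 + 5*2122) = 4624900 + (-8/3 + 10610) = 4624900 + 31822/3 = 13906522/3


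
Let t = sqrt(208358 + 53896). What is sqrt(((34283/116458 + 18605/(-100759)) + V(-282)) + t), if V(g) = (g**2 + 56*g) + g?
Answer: sqrt(8736525113410539373084554 + 137691253021814990884*sqrt(262254))/11734191622 ≈ 252.91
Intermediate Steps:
V(g) = g**2 + 57*g
t = sqrt(262254) ≈ 512.11
sqrt(((34283/116458 + 18605/(-100759)) + V(-282)) + t) = sqrt(((34283/116458 + 18605/(-100759)) - 282*(57 - 282)) + sqrt(262254)) = sqrt(((34283*(1/116458) + 18605*(-1/100759)) - 282*(-225)) + sqrt(262254)) = sqrt(((34283/116458 - 18605/100759) + 63450) + sqrt(262254)) = sqrt((1287619707/11734191622 + 63450) + sqrt(262254)) = sqrt(744535746035607/11734191622 + sqrt(262254))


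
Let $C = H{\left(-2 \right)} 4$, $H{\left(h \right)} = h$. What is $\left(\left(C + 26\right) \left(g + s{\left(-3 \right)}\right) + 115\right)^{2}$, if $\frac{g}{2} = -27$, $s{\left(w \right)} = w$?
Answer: $829921$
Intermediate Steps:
$C = -8$ ($C = \left(-2\right) 4 = -8$)
$g = -54$ ($g = 2 \left(-27\right) = -54$)
$\left(\left(C + 26\right) \left(g + s{\left(-3 \right)}\right) + 115\right)^{2} = \left(\left(-8 + 26\right) \left(-54 - 3\right) + 115\right)^{2} = \left(18 \left(-57\right) + 115\right)^{2} = \left(-1026 + 115\right)^{2} = \left(-911\right)^{2} = 829921$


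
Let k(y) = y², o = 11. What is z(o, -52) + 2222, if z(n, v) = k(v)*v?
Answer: -138386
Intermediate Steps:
z(n, v) = v³ (z(n, v) = v²*v = v³)
z(o, -52) + 2222 = (-52)³ + 2222 = -140608 + 2222 = -138386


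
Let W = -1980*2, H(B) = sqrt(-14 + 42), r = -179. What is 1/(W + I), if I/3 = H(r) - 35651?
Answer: -36971/4100564439 - 2*sqrt(7)/4100564439 ≈ -9.0174e-6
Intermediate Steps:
H(B) = 2*sqrt(7) (H(B) = sqrt(28) = 2*sqrt(7))
I = -106953 + 6*sqrt(7) (I = 3*(2*sqrt(7) - 35651) = 3*(-35651 + 2*sqrt(7)) = -106953 + 6*sqrt(7) ≈ -1.0694e+5)
W = -3960
1/(W + I) = 1/(-3960 + (-106953 + 6*sqrt(7))) = 1/(-110913 + 6*sqrt(7))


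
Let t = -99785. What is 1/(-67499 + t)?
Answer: -1/167284 ≈ -5.9779e-6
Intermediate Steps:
1/(-67499 + t) = 1/(-67499 - 99785) = 1/(-167284) = -1/167284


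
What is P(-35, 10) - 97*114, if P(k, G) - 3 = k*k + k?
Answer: -9865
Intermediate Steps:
P(k, G) = 3 + k + k**2 (P(k, G) = 3 + (k*k + k) = 3 + (k**2 + k) = 3 + (k + k**2) = 3 + k + k**2)
P(-35, 10) - 97*114 = (3 - 35 + (-35)**2) - 97*114 = (3 - 35 + 1225) - 11058 = 1193 - 11058 = -9865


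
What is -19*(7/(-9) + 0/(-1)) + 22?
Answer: 331/9 ≈ 36.778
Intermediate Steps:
-19*(7/(-9) + 0/(-1)) + 22 = -19*(7*(-⅑) + 0*(-1)) + 22 = -19*(-7/9 + 0) + 22 = -19*(-7/9) + 22 = 133/9 + 22 = 331/9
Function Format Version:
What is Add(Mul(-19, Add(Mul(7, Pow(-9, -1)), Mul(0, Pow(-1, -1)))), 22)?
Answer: Rational(331, 9) ≈ 36.778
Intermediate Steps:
Add(Mul(-19, Add(Mul(7, Pow(-9, -1)), Mul(0, Pow(-1, -1)))), 22) = Add(Mul(-19, Add(Mul(7, Rational(-1, 9)), Mul(0, -1))), 22) = Add(Mul(-19, Add(Rational(-7, 9), 0)), 22) = Add(Mul(-19, Rational(-7, 9)), 22) = Add(Rational(133, 9), 22) = Rational(331, 9)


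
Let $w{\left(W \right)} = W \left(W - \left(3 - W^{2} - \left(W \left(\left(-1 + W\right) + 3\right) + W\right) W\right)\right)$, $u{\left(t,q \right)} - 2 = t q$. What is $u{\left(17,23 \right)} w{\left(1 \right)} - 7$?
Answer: $1172$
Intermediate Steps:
$u{\left(t,q \right)} = 2 + q t$ ($u{\left(t,q \right)} = 2 + t q = 2 + q t$)
$w{\left(W \right)} = W \left(-3 + W + W^{2} + W \left(W + W \left(2 + W\right)\right)\right)$ ($w{\left(W \right)} = W \left(W - \left(3 - W^{2} - \left(W \left(2 + W\right) + W\right) W\right)\right) = W \left(W - \left(3 - W^{2} - \left(W + W \left(2 + W\right)\right) W\right)\right) = W \left(W - \left(3 - W^{2} - W \left(W + W \left(2 + W\right)\right)\right)\right) = W \left(W + \left(-3 + W^{2} + W \left(W + W \left(2 + W\right)\right)\right)\right) = W \left(-3 + W + W^{2} + W \left(W + W \left(2 + W\right)\right)\right)$)
$u{\left(17,23 \right)} w{\left(1 \right)} - 7 = \left(2 + 23 \cdot 17\right) 1 \left(-3 + 1 + 1^{3} + 4 \cdot 1^{2}\right) - 7 = \left(2 + 391\right) 1 \left(-3 + 1 + 1 + 4 \cdot 1\right) - 7 = 393 \cdot 1 \left(-3 + 1 + 1 + 4\right) - 7 = 393 \cdot 1 \cdot 3 - 7 = 393 \cdot 3 - 7 = 1179 - 7 = 1172$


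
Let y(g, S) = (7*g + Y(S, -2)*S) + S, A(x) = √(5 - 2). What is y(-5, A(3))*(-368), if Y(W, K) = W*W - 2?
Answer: 12880 - 736*√3 ≈ 11605.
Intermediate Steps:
A(x) = √3
Y(W, K) = -2 + W² (Y(W, K) = W² - 2 = -2 + W²)
y(g, S) = S + 7*g + S*(-2 + S²) (y(g, S) = (7*g + (-2 + S²)*S) + S = (7*g + S*(-2 + S²)) + S = S + 7*g + S*(-2 + S²))
y(-5, A(3))*(-368) = ((√3)³ - √3 + 7*(-5))*(-368) = (3*√3 - √3 - 35)*(-368) = (-35 + 2*√3)*(-368) = 12880 - 736*√3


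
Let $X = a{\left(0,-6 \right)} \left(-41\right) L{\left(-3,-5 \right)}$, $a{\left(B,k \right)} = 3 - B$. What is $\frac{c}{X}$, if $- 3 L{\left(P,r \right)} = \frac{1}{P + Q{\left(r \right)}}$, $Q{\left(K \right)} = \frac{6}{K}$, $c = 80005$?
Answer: $- \frac{336021}{41} \approx -8195.6$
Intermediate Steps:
$L{\left(P,r \right)} = - \frac{1}{3 \left(P + \frac{6}{r}\right)}$
$X = - \frac{205}{21}$ ($X = \left(3 - 0\right) \left(-41\right) \left(\left(-1\right) \left(-5\right) \frac{1}{18 + 3 \left(-3\right) \left(-5\right)}\right) = \left(3 + 0\right) \left(-41\right) \left(\left(-1\right) \left(-5\right) \frac{1}{18 + 45}\right) = 3 \left(-41\right) \left(\left(-1\right) \left(-5\right) \frac{1}{63}\right) = - 123 \left(\left(-1\right) \left(-5\right) \frac{1}{63}\right) = \left(-123\right) \frac{5}{63} = - \frac{205}{21} \approx -9.7619$)
$\frac{c}{X} = \frac{80005}{- \frac{205}{21}} = 80005 \left(- \frac{21}{205}\right) = - \frac{336021}{41}$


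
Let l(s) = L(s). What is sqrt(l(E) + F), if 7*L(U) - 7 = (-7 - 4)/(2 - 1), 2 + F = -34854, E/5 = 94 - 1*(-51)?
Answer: 2*I*sqrt(426993)/7 ≈ 186.7*I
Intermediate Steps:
E = 725 (E = 5*(94 - 1*(-51)) = 5*(94 + 51) = 5*145 = 725)
F = -34856 (F = -2 - 34854 = -34856)
L(U) = -4/7 (L(U) = 1 + ((-7 - 4)/(2 - 1))/7 = 1 + (-11/1)/7 = 1 + (-11*1)/7 = 1 + (1/7)*(-11) = 1 - 11/7 = -4/7)
l(s) = -4/7
sqrt(l(E) + F) = sqrt(-4/7 - 34856) = sqrt(-243996/7) = 2*I*sqrt(426993)/7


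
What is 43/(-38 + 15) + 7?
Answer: 118/23 ≈ 5.1304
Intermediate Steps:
43/(-38 + 15) + 7 = 43/(-23) + 7 = -1/23*43 + 7 = -43/23 + 7 = 118/23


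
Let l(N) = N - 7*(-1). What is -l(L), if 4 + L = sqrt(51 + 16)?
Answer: -3 - sqrt(67) ≈ -11.185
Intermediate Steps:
L = -4 + sqrt(67) (L = -4 + sqrt(51 + 16) = -4 + sqrt(67) ≈ 4.1854)
l(N) = 7 + N (l(N) = N + 7 = 7 + N)
-l(L) = -(7 + (-4 + sqrt(67))) = -(3 + sqrt(67)) = -3 - sqrt(67)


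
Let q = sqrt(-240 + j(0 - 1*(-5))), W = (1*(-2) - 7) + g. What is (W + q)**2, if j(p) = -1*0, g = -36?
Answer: 1785 - 360*I*sqrt(15) ≈ 1785.0 - 1394.3*I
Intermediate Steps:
j(p) = 0
W = -45 (W = (1*(-2) - 7) - 36 = (-2 - 7) - 36 = -9 - 36 = -45)
q = 4*I*sqrt(15) (q = sqrt(-240 + 0) = sqrt(-240) = 4*I*sqrt(15) ≈ 15.492*I)
(W + q)**2 = (-45 + 4*I*sqrt(15))**2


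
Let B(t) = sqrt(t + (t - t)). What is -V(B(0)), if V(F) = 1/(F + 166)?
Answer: -1/166 ≈ -0.0060241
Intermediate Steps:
B(t) = sqrt(t) (B(t) = sqrt(t + 0) = sqrt(t))
V(F) = 1/(166 + F)
-V(B(0)) = -1/(166 + sqrt(0)) = -1/(166 + 0) = -1/166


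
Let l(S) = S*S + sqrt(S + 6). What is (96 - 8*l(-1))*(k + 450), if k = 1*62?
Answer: 45056 - 4096*sqrt(5) ≈ 35897.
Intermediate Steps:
k = 62
l(S) = S**2 + sqrt(6 + S)
(96 - 8*l(-1))*(k + 450) = (96 - 8*((-1)**2 + sqrt(6 - 1)))*(62 + 450) = (96 - 8*(1 + sqrt(5)))*512 = (96 + (-8 - 8*sqrt(5)))*512 = (88 - 8*sqrt(5))*512 = 45056 - 4096*sqrt(5)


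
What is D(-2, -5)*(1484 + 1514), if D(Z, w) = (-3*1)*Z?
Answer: 17988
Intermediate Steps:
D(Z, w) = -3*Z
D(-2, -5)*(1484 + 1514) = (-3*(-2))*(1484 + 1514) = 6*2998 = 17988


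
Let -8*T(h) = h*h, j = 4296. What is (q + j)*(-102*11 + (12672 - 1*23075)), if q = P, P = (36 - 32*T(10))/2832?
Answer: -35055327425/708 ≈ -4.9513e+7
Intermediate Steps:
T(h) = -h²/8 (T(h) = -h*h/8 = -h²/8)
P = 109/708 (P = (36 - (-4)*10²)/2832 = (36 - (-4)*100)*(1/2832) = (36 - 32*(-25/2))*(1/2832) = (36 + 400)*(1/2832) = 436*(1/2832) = 109/708 ≈ 0.15395)
q = 109/708 ≈ 0.15395
(q + j)*(-102*11 + (12672 - 1*23075)) = (109/708 + 4296)*(-102*11 + (12672 - 1*23075)) = 3041677*(-1122 + (12672 - 23075))/708 = 3041677*(-1122 - 10403)/708 = (3041677/708)*(-11525) = -35055327425/708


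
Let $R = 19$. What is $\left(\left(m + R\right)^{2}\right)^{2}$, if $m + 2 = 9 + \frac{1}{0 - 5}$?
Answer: $\frac{276922881}{625} \approx 4.4308 \cdot 10^{5}$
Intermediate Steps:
$m = \frac{34}{5}$ ($m = -2 + \left(9 + \frac{1}{0 - 5}\right) = -2 + \left(9 + \frac{1}{-5}\right) = -2 + \left(9 - \frac{1}{5}\right) = -2 + \frac{44}{5} = \frac{34}{5} \approx 6.8$)
$\left(\left(m + R\right)^{2}\right)^{2} = \left(\left(\frac{34}{5} + 19\right)^{2}\right)^{2} = \left(\left(\frac{129}{5}\right)^{2}\right)^{2} = \left(\frac{16641}{25}\right)^{2} = \frac{276922881}{625}$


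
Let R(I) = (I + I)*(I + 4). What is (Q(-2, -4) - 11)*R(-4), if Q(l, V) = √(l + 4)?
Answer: 0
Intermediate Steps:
R(I) = 2*I*(4 + I) (R(I) = (2*I)*(4 + I) = 2*I*(4 + I))
Q(l, V) = √(4 + l)
(Q(-2, -4) - 11)*R(-4) = (√(4 - 2) - 11)*(2*(-4)*(4 - 4)) = (√2 - 11)*(2*(-4)*0) = (-11 + √2)*0 = 0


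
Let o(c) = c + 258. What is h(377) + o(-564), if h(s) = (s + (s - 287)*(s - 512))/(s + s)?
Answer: -242497/754 ≈ -321.61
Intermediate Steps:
o(c) = 258 + c
h(s) = (s + (-512 + s)*(-287 + s))/(2*s) (h(s) = (s + (-287 + s)*(-512 + s))/((2*s)) = (s + (-512 + s)*(-287 + s))*(1/(2*s)) = (s + (-512 + s)*(-287 + s))/(2*s))
h(377) + o(-564) = (-399 + (1/2)*377 + 73472/377) + (258 - 564) = (-399 + 377/2 + 73472*(1/377)) - 306 = (-399 + 377/2 + 73472/377) - 306 = -11773/754 - 306 = -242497/754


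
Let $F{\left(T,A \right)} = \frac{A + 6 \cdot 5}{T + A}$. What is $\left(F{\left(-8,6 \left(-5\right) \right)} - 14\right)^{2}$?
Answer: $196$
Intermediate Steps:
$F{\left(T,A \right)} = \frac{30 + A}{A + T}$ ($F{\left(T,A \right)} = \frac{A + 30}{A + T} = \frac{30 + A}{A + T}$)
$\left(F{\left(-8,6 \left(-5\right) \right)} - 14\right)^{2} = \left(\frac{30 + 6 \left(-5\right)}{6 \left(-5\right) - 8} - 14\right)^{2} = \left(\frac{30 - 30}{-30 - 8} - 14\right)^{2} = \left(\frac{1}{-38} \cdot 0 - 14\right)^{2} = \left(\left(- \frac{1}{38}\right) 0 - 14\right)^{2} = \left(0 - 14\right)^{2} = \left(-14\right)^{2} = 196$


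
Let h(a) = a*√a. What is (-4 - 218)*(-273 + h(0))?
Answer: 60606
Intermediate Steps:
h(a) = a^(3/2)
(-4 - 218)*(-273 + h(0)) = (-4 - 218)*(-273 + 0^(3/2)) = -222*(-273 + 0) = -222*(-273) = 60606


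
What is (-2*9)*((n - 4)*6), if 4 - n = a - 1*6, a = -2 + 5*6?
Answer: 2376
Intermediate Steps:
a = 28 (a = -2 + 30 = 28)
n = -18 (n = 4 - (28 - 1*6) = 4 - (28 - 6) = 4 - 1*22 = 4 - 22 = -18)
(-2*9)*((n - 4)*6) = (-2*9)*((-18 - 4)*6) = -(-396)*6 = -18*(-132) = 2376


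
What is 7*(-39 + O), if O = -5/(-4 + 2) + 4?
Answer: -455/2 ≈ -227.50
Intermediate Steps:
O = 13/2 (O = -5/(-2) + 4 = -½*(-5) + 4 = 5/2 + 4 = 13/2 ≈ 6.5000)
7*(-39 + O) = 7*(-39 + 13/2) = 7*(-65/2) = -455/2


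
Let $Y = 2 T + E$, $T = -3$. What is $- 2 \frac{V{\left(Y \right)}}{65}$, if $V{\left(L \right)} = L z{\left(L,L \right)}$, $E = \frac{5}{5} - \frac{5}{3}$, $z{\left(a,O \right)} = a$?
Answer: $- \frac{160}{117} \approx -1.3675$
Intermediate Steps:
$E = - \frac{2}{3}$ ($E = 5 \cdot \frac{1}{5} - \frac{5}{3} = 1 - \frac{5}{3} = - \frac{2}{3} \approx -0.66667$)
$Y = - \frac{20}{3}$ ($Y = 2 \left(-3\right) - \frac{2}{3} = -6 - \frac{2}{3} = - \frac{20}{3} \approx -6.6667$)
$V{\left(L \right)} = L^{2}$ ($V{\left(L \right)} = L L = L^{2}$)
$- 2 \frac{V{\left(Y \right)}}{65} = - 2 \frac{\left(- \frac{20}{3}\right)^{2}}{65} = - 2 \cdot \frac{400}{9} \cdot \frac{1}{65} = \left(-2\right) \frac{80}{117} = - \frac{160}{117}$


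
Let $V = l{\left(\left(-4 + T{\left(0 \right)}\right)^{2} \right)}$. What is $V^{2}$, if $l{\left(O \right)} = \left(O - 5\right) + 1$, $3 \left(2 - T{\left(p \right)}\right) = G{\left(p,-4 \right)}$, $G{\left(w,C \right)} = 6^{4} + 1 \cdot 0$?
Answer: $35476475904$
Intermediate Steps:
$G{\left(w,C \right)} = 1296$ ($G{\left(w,C \right)} = 1296 + 0 = 1296$)
$T{\left(p \right)} = -430$ ($T{\left(p \right)} = 2 - 432 = -430$)
$l{\left(O \right)} = -4 + O$ ($l{\left(O \right)} = \left(-5 + O\right) + 1 = -4 + O$)
$V = 188352$ ($V = -4 + \left(-4 - 430\right)^{2} = -4 + \left(-434\right)^{2} = -4 + 188356 = 188352$)
$V^{2} = 188352^{2} = 35476475904$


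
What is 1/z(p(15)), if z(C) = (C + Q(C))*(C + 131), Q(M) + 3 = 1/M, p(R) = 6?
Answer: 6/2603 ≈ 0.0023050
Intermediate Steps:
Q(M) = -3 + 1/M
z(C) = (131 + C)*(-3 + C + 1/C) (z(C) = (C + (-3 + 1/C))*(C + 131) = (-3 + C + 1/C)*(131 + C) = (131 + C)*(-3 + C + 1/C))
1/z(p(15)) = 1/(-392 + 6² + 128*6 + 131/6) = 1/(-392 + 36 + 768 + 131*(⅙)) = 1/(-392 + 36 + 768 + 131/6) = 1/(2603/6) = 6/2603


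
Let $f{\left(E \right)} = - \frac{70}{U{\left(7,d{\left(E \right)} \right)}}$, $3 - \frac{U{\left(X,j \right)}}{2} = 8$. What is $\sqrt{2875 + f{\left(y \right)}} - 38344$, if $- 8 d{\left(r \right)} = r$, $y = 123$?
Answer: $-38344 + \sqrt{2882} \approx -38290.0$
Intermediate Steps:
$d{\left(r \right)} = - \frac{r}{8}$
$U{\left(X,j \right)} = -10$ ($U{\left(X,j \right)} = 6 - 16 = -10$)
$f{\left(E \right)} = 7$ ($f{\left(E \right)} = - \frac{70}{-10} = \left(-70\right) \left(- \frac{1}{10}\right) = 7$)
$\sqrt{2875 + f{\left(y \right)}} - 38344 = \sqrt{2875 + 7} - 38344 = \sqrt{2882} - 38344 = -38344 + \sqrt{2882}$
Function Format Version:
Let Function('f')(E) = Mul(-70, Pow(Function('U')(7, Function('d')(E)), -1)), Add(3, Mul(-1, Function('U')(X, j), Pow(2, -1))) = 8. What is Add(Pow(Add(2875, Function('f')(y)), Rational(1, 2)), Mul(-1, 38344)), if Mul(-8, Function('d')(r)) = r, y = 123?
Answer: Add(-38344, Pow(2882, Rational(1, 2))) ≈ -38290.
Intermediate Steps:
Function('d')(r) = Mul(Rational(-1, 8), r)
Function('U')(X, j) = -10 (Function('U')(X, j) = Add(6, Mul(-2, 8)) = Add(6, -16) = -10)
Function('f')(E) = 7 (Function('f')(E) = Mul(-70, Pow(-10, -1)) = Mul(-70, Rational(-1, 10)) = 7)
Add(Pow(Add(2875, Function('f')(y)), Rational(1, 2)), Mul(-1, 38344)) = Add(Pow(Add(2875, 7), Rational(1, 2)), Mul(-1, 38344)) = Add(Pow(2882, Rational(1, 2)), -38344) = Add(-38344, Pow(2882, Rational(1, 2)))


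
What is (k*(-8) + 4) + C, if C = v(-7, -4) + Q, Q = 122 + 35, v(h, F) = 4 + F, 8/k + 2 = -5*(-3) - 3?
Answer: 773/5 ≈ 154.60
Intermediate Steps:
k = 4/5 (k = 8/(-2 + (-5*(-3) - 3)) = 8/(-2 + (15 - 3)) = 8/(-2 + 12) = 8/10 = 8*(1/10) = 4/5 ≈ 0.80000)
Q = 157
C = 157 (C = (4 - 4) + 157 = 0 + 157 = 157)
(k*(-8) + 4) + C = ((4/5)*(-8) + 4) + 157 = (-32/5 + 4) + 157 = -12/5 + 157 = 773/5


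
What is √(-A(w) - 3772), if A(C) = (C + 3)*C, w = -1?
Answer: I*√3770 ≈ 61.4*I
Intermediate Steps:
A(C) = C*(3 + C) (A(C) = (3 + C)*C = C*(3 + C))
√(-A(w) - 3772) = √(-(-1)*(3 - 1) - 3772) = √(-(-1)*2 - 3772) = √(-1*(-2) - 3772) = √(2 - 3772) = √(-3770) = I*√3770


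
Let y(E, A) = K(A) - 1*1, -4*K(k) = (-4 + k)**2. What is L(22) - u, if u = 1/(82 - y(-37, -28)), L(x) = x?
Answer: 7457/339 ≈ 21.997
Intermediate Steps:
K(k) = -(-4 + k)**2/4
y(E, A) = -1 - (-4 + A)**2/4 (y(E, A) = -(-4 + A)**2/4 - 1*1 = -(-4 + A)**2/4 - 1 = -1 - (-4 + A)**2/4)
u = 1/339 (u = 1/(82 - (-1 - (-4 - 28)**2/4)) = 1/(82 - (-1 - 1/4*(-32)**2)) = 1/(82 - (-1 - 1/4*1024)) = 1/(82 - (-1 - 256)) = 1/(82 - 1*(-257)) = 1/(82 + 257) = 1/339 ≈ 0.0029499)
L(22) - u = 22 - 1*1/339 = 22 - 1/339 = 7457/339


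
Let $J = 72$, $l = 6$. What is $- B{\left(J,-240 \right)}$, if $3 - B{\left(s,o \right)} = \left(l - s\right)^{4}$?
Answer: $18974733$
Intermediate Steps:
$B{\left(s,o \right)} = 3 - \left(6 - s\right)^{4}$
$- B{\left(J,-240 \right)} = - (3 - \left(-6 + 72\right)^{4}) = - (3 - 66^{4}) = - (3 - 18974736) = \left(-1\right) \left(-18974733\right) = 18974733$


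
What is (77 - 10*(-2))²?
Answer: 9409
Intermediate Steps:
(77 - 10*(-2))² = (77 + 20)² = 97² = 9409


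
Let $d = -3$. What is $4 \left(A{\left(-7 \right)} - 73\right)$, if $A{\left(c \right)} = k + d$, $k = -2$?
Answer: $-312$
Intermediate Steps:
$A{\left(c \right)} = -5$ ($A{\left(c \right)} = -2 - 3 = -5$)
$4 \left(A{\left(-7 \right)} - 73\right) = 4 \left(-5 - 73\right) = 4 \left(-78\right) = -312$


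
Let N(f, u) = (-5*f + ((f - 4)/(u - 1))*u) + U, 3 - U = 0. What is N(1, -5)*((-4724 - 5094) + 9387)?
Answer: 3879/2 ≈ 1939.5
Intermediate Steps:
U = 3 (U = 3 - 1*0 = 3 + 0 = 3)
N(f, u) = 3 - 5*f + u*(-4 + f)/(-1 + u) (N(f, u) = (-5*f + ((f - 4)/(u - 1))*u) + 3 = (-5*f + ((-4 + f)/(-1 + u))*u) + 3 = (-5*f + u*(-4 + f)/(-1 + u)) + 3 = 3 - 5*f + u*(-4 + f)/(-1 + u))
N(1, -5)*((-4724 - 5094) + 9387) = ((-3 - 1*(-5) + 5*1 - 4*1*(-5))/(-1 - 5))*((-4724 - 5094) + 9387) = ((-3 + 5 + 5 + 20)/(-6))*(-9818 + 9387) = -⅙*27*(-431) = -9/2*(-431) = 3879/2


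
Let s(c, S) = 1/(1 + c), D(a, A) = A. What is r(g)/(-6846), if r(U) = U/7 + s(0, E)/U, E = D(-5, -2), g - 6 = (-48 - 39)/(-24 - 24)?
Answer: -17417/95844000 ≈ -0.00018172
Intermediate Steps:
g = 125/16 (g = 6 + (-48 - 39)/(-24 - 24) = 6 - 87/(-48) = 6 - 87*(-1/48) = 6 + 29/16 = 125/16 ≈ 7.8125)
E = -2
r(U) = 1/U + U/7 (r(U) = U/7 + 1/((1 + 0)*U) = U*(⅐) + 1/(1*U) = U/7 + 1/U = 1/U + U/7)
r(g)/(-6846) = (1/(125/16) + (⅐)*(125/16))/(-6846) = (16/125 + 125/112)*(-1/6846) = (17417/14000)*(-1/6846) = -17417/95844000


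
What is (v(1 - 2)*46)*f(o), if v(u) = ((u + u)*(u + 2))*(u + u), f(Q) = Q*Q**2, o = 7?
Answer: 63112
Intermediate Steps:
f(Q) = Q**3
v(u) = 4*u**2*(2 + u) (v(u) = ((2*u)*(2 + u))*(2*u) = (2*u*(2 + u))*(2*u) = 4*u**2*(2 + u))
(v(1 - 2)*46)*f(o) = ((4*(1 - 2)**2*(2 + (1 - 2)))*46)*7**3 = ((4*(-1)**2*(2 - 1))*46)*343 = ((4*1*1)*46)*343 = (4*46)*343 = 184*343 = 63112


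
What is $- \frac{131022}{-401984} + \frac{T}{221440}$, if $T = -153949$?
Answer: $- \frac{513617549}{1390864640} \approx -0.36928$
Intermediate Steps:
$- \frac{131022}{-401984} + \frac{T}{221440} = - \frac{131022}{-401984} - \frac{153949}{221440} = \left(-131022\right) \left(- \frac{1}{401984}\right) - \frac{153949}{221440} = \frac{65511}{200992} - \frac{153949}{221440} = - \frac{513617549}{1390864640}$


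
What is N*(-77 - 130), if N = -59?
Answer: 12213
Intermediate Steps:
N*(-77 - 130) = -59*(-77 - 130) = -59*(-207) = 12213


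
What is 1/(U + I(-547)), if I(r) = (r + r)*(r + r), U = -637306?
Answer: 1/559530 ≈ 1.7872e-6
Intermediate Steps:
I(r) = 4*r² (I(r) = (2*r)*(2*r) = 4*r²)
1/(U + I(-547)) = 1/(-637306 + 4*(-547)²) = 1/(-637306 + 4*299209) = 1/(-637306 + 1196836) = 1/559530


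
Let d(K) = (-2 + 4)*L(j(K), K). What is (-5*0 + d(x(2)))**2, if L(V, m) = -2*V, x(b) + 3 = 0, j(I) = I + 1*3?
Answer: 0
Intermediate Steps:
j(I) = 3 + I (j(I) = I + 3 = 3 + I)
x(b) = -3 (x(b) = -3 + 0 = -3)
d(K) = -12 - 4*K (d(K) = (-2 + 4)*(-2*(3 + K)) = 2*(-6 - 2*K) = -12 - 4*K)
(-5*0 + d(x(2)))**2 = (-5*0 + (-12 - 4*(-3)))**2 = (0 + (-12 + 12))**2 = (0 + 0)**2 = 0**2 = 0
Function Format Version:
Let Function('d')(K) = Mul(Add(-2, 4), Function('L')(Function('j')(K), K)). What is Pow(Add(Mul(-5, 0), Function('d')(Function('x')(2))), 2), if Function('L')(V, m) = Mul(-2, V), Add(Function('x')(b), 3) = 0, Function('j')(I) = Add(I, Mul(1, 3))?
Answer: 0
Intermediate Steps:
Function('j')(I) = Add(3, I) (Function('j')(I) = Add(I, 3) = Add(3, I))
Function('x')(b) = -3 (Function('x')(b) = Add(-3, 0) = -3)
Function('d')(K) = Add(-12, Mul(-4, K)) (Function('d')(K) = Mul(Add(-2, 4), Mul(-2, Add(3, K))) = Mul(2, Add(-6, Mul(-2, K))) = Add(-12, Mul(-4, K)))
Pow(Add(Mul(-5, 0), Function('d')(Function('x')(2))), 2) = Pow(Add(Mul(-5, 0), Add(-12, Mul(-4, -3))), 2) = Pow(Add(0, Add(-12, 12)), 2) = Pow(Add(0, 0), 2) = Pow(0, 2) = 0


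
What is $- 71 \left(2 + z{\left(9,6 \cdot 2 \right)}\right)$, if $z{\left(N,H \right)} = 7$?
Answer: $-639$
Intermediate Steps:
$- 71 \left(2 + z{\left(9,6 \cdot 2 \right)}\right) = - 71 \left(2 + 7\right) = \left(-71\right) 9 = -639$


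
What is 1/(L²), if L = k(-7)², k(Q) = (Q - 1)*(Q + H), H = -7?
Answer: 1/157351936 ≈ 6.3552e-9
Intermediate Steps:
k(Q) = (-1 + Q)*(-7 + Q) (k(Q) = (Q - 1)*(Q - 7) = (-1 + Q)*(-7 + Q))
L = 12544 (L = (7 + (-7)² - 8*(-7))² = (7 + 49 + 56)² = 112² = 12544)
1/(L²) = 1/(12544²) = 1/157351936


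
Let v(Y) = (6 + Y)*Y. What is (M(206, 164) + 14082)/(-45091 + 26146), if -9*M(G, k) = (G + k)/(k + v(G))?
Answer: -2777843299/3737128590 ≈ -0.74331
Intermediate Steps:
v(Y) = Y*(6 + Y)
M(G, k) = -(G + k)/(9*(k + G*(6 + G)))
(M(206, 164) + 14082)/(-45091 + 26146) = ((-1*206 - 1*164)/(9*(164 + 206*(6 + 206))) + 14082)/(-45091 + 26146) = ((-206 - 164)/(9*(164 + 206*212)) + 14082)/(-18945) = ((⅑)*(-370)/(164 + 43672) + 14082)*(-1/18945) = ((⅑)*(-370)/43836 + 14082)*(-1/18945) = ((⅑)*(1/43836)*(-370) + 14082)*(-1/18945) = (-185/197262 + 14082)*(-1/18945) = (2777843299/197262)*(-1/18945) = -2777843299/3737128590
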